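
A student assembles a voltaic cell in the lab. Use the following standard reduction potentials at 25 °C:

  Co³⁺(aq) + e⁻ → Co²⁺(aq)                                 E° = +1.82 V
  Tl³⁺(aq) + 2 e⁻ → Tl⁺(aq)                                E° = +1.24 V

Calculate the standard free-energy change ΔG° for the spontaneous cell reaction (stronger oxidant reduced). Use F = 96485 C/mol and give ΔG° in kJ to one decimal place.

Co³⁺/Co²⁺ (E° = +1.82 V) is the cathode; Tl³⁺/Tl⁺ (E° = +1.24 V) is the anode, so E°cell = +0.58 V.
Balancing electrons gives n = 2 (lcm of 1 and 2).
ΔG° = −nFE° = −(2)(96485)(+0.58) = -111,923 J = -111.9 kJ.

-111.9 kJ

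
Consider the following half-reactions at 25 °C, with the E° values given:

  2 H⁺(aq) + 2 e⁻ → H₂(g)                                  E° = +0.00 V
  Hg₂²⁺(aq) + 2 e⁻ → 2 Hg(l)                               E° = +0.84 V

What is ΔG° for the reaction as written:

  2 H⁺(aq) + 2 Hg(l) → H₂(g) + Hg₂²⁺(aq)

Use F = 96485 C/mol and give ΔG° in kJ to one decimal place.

As written, H⁺/H₂ is reduced (cathode) and Hg₂²⁺/Hg is oxidised (anode), so E°cell = (+0.00) − (+0.84) = -0.84 V.
Balancing electrons gives n = 2.
ΔG° = −nFE° = −(2)(96485)(-0.84) = 162,095 J = +162.1 kJ.

+162.1 kJ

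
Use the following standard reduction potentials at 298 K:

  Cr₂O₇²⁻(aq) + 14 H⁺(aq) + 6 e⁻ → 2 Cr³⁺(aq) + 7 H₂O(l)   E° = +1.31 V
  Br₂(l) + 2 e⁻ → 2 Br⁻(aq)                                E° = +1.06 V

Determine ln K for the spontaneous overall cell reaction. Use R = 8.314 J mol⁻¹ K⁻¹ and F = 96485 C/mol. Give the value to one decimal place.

58.4

Cathode: Cr₂O₇²⁻/Cr³⁺; anode: Br₂/Br⁻. E°cell = (+1.31) − (+1.06) = +0.25 V, with n = 6.
ΔG° = −nFE° = −RT ln K, so ln K = nFE°/(RT) = (6)(96485)(+0.25) / ((8.314)(298)) = 58.415.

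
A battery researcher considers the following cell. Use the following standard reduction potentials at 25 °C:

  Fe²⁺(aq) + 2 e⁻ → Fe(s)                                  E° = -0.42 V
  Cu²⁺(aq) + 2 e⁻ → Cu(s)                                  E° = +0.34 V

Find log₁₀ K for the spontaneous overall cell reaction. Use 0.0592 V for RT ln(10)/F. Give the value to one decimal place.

25.7

Cathode: Cu²⁺/Cu; anode: Fe²⁺/Fe. E°cell = +0.76 V, n = 2.
log K = nE°cell / 0.0592 = (2)(+0.76) / 0.0592 = 25.7.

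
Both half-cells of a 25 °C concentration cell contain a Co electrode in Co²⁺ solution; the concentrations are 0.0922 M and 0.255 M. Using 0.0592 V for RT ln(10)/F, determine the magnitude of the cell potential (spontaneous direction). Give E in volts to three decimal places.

+0.013 V

For a concentration cell E°cell = 0. The 0.255 M side is the cathode (reduction is favoured where [Co²⁺] is higher).
With n = 2, E = −(0.0592/2) log([Co²⁺]ₐₙ/[Co²⁺]꜀ₐₜ) = −(0.0592/2) log(0.0922/0.255) = −(0.0592/2)(-0.442) = +0.013 V.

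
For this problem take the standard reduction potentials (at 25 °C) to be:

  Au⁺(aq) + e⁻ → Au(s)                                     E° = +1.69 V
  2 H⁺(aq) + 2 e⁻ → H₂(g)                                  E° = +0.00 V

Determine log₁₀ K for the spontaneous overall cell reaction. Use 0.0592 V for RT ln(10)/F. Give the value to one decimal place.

Cathode: Au⁺/Au; anode: H⁺/H₂. E°cell = +1.69 V, n = 2.
log K = nE°cell / 0.0592 = (2)(+1.69) / 0.0592 = 57.1.

57.1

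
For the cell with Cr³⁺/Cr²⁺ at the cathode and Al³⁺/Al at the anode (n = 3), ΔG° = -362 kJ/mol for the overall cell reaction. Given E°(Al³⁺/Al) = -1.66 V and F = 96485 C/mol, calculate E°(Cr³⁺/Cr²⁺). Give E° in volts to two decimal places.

E°cell = −ΔG°/(nF) = −(-362×10³)/((3)(96485)) = +1.251 V.
Since Cr³⁺/Cr²⁺ is the cathode and Al³⁺/Al the anode, E°cell = E°(Cr³⁺/Cr²⁺) − E°(Al³⁺/Al).
So E°(Cr³⁺/Cr²⁺) = E°cell + E°(Al³⁺/Al) = +1.251 + (-1.66) = -0.41 V.

-0.41 V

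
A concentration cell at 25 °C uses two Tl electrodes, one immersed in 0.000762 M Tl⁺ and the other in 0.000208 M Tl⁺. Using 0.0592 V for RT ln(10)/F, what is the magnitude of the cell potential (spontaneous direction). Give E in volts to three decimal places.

+0.033 V

For a concentration cell E°cell = 0. The 0.000762 M side is the cathode (reduction is favoured where [Tl⁺] is higher).
With n = 1, E = −(0.0592/1) log([Tl⁺]ₐₙ/[Tl⁺]꜀ₐₜ) = −(0.0592/1) log(0.000208/0.000762) = −(0.0592/1)(-0.564) = +0.033 V.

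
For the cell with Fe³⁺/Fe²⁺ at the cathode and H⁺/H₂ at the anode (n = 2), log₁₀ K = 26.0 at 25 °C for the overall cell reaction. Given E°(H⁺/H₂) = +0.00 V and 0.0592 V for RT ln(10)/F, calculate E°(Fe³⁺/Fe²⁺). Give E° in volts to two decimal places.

+0.77 V

E°cell = (0.0592/n)·log K = (0.0592/2)(26.0) = +0.770 V.
Since Fe³⁺/Fe²⁺ is the cathode and H⁺/H₂ the anode, E°cell = E°(Fe³⁺/Fe²⁺) − E°(H⁺/H₂).
So E°(Fe³⁺/Fe²⁺) = E°cell + E°(H⁺/H₂) = +0.770 + (+0.00) = +0.77 V.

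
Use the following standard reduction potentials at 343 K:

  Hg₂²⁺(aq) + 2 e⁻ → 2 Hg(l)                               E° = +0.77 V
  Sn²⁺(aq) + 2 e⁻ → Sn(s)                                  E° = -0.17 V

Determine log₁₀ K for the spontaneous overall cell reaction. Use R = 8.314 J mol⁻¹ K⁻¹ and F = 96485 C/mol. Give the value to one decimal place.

Cathode: Hg₂²⁺/Hg; anode: Sn²⁺/Sn. E°cell = (+0.77) − (-0.17) = +0.94 V, with n = 2.
ΔG° = −nFE° = −RT ln K, so ln K = nFE°/(RT) = (2)(96485)(+0.94) / ((8.314)(343)) = 63.608.
log₁₀ K = 63.608 / ln 10 = 27.6.

27.6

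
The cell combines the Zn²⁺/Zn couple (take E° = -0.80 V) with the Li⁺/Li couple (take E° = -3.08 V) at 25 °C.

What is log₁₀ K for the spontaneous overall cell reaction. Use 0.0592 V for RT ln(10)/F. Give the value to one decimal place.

Cathode: Zn²⁺/Zn; anode: Li⁺/Li. E°cell = +2.28 V, n = 2.
log K = nE°cell / 0.0592 = (2)(+2.28) / 0.0592 = 77.0.

77.0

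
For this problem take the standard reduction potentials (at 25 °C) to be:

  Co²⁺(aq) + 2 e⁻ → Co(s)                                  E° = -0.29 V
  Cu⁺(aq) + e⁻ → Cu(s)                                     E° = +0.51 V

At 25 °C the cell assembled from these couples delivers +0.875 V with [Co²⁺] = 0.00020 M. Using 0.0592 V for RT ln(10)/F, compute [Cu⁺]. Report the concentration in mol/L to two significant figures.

0.26 M

Cu⁺/Cu is the cathode, Co²⁺/Co the anode: E°cell = +0.80 V, n = 2.
Overall reaction: 2 Cu⁺(aq) + Co(s) → 2 Cu(s) + Co²⁺(aq); Q = [Co²⁺]^1/[Cu⁺]^2.
From E = E° − (0.0592/n) log Q: log Q = (E° − E)·n/0.0592 = (+0.80 − (+0.875))·2/0.0592 = -2.5338.
So 2·log[Cu⁺] = 1·log(0.0002) − log Q = -3.6990 − (-2.5338) = -1.1652; log[Cu⁺] = -1.1652 / 2 = -0.5826; [Cu⁺] = 10^(-0.5826) ≈ 0.26 M.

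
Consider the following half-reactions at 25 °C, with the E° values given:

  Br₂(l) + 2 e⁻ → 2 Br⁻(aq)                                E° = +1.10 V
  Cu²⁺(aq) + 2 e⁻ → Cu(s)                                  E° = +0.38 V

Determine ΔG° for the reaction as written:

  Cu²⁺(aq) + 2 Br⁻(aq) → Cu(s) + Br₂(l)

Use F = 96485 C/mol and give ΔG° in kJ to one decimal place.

As written, Cu²⁺/Cu is reduced (cathode) and Br₂/Br⁻ is oxidised (anode), so E°cell = (+0.38) − (+1.10) = -0.72 V.
Balancing electrons gives n = 2.
ΔG° = −nFE° = −(2)(96485)(-0.72) = 138,938 J = +138.9 kJ.

+138.9 kJ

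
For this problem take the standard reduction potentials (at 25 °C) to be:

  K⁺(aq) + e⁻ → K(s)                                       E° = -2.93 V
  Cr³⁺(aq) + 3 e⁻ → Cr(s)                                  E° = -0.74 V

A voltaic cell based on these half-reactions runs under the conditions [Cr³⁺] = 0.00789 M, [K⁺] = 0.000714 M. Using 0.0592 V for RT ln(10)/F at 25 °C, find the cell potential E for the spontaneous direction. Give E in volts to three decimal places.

+2.335 V

Cr³⁺/Cr is the cathode (higher E°), K⁺/K the anode: E°cell = -0.74 − (-2.93) = +2.19 V, n = 3.
Overall: Cr³⁺(aq) + 3 K(s) → Cr(s) + 3 K⁺(aq)
Q = [K⁺]^3 / ([Cr³⁺]); log Q = -7.336.
E = E° − (0.0592/n) log Q = +2.19 − (0.0592/3)(-7.336) = +2.335 V.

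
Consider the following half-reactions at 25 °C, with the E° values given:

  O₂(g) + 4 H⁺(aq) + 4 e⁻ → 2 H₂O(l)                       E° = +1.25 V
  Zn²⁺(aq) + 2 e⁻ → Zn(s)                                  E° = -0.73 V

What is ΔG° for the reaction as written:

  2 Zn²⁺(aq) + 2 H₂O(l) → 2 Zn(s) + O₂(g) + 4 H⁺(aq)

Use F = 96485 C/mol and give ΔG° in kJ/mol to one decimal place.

+764.2 kJ/mol

As written, Zn²⁺/Zn is reduced (cathode) and O₂/H₂O is oxidised (anode), so E°cell = (-0.73) − (+1.25) = -1.98 V.
Balancing electrons gives n = 4.
ΔG° = −nFE° = −(4)(96485)(-1.98) = 764,161 J = +764.2 kJ/mol.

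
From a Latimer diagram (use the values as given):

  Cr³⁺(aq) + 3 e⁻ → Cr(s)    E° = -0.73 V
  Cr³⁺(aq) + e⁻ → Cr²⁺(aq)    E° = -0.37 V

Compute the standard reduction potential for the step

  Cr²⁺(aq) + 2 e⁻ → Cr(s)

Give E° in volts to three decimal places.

-0.910 V

Sequential free energies add, so n₃E°₃ = n₁E°₁ + n₂E°₂.
With n₃ = 3, and the known step contributing 1×(-0.37) V, the unknown satisfies 2·E° = 3×(-0.73) − 1×(-0.37) = -1.820.
E° = -1.820 / 2 = -0.910 V.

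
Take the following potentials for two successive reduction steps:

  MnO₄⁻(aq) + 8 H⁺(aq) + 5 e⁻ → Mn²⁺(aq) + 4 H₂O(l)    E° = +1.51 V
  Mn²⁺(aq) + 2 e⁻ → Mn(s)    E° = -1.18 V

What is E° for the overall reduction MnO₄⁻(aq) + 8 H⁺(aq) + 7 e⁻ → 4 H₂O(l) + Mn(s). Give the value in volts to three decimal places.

Since ΔG° = −nFE° is additive over sequential reductions, n₃E°₃ = n₁E°₁ + n₂E°₂.
E°₃ = (5×+1.51 + 2×-1.18) / 7 = (+5.190) / 7 = +0.741 V.

+0.741 V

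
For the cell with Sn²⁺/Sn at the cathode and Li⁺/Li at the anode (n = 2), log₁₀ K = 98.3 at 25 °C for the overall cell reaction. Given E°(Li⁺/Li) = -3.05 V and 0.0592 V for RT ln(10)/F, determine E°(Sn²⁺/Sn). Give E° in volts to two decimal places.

E°cell = (0.0592/n)·log K = (0.0592/2)(98.3) = +2.910 V.
Since Sn²⁺/Sn is the cathode and Li⁺/Li the anode, E°cell = E°(Sn²⁺/Sn) − E°(Li⁺/Li).
So E°(Sn²⁺/Sn) = E°cell + E°(Li⁺/Li) = +2.910 + (-3.05) = -0.14 V.

-0.14 V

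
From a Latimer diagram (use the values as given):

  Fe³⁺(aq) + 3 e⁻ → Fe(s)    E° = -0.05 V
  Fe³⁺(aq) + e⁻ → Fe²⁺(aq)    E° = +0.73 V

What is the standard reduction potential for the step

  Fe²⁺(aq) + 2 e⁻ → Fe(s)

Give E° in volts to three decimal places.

-0.440 V

Sequential free energies add, so n₃E°₃ = n₁E°₁ + n₂E°₂.
With n₃ = 3, and the known step contributing 1×(+0.73) V, the unknown satisfies 2·E° = 3×(-0.05) − 1×(+0.73) = -0.880.
E° = -0.880 / 2 = -0.440 V.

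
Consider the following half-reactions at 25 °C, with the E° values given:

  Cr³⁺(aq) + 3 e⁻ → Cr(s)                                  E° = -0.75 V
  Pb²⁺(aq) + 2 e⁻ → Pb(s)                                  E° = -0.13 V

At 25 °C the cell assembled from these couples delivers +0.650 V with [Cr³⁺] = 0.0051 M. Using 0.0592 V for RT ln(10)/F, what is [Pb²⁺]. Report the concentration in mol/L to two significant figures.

0.31 M

Pb²⁺/Pb is the cathode, Cr³⁺/Cr the anode: E°cell = +0.62 V, n = 6.
Overall reaction: 3 Pb²⁺(aq) + 2 Cr(s) → 3 Pb(s) + 2 Cr³⁺(aq); Q = [Cr³⁺]^2/[Pb²⁺]^3.
From E = E° − (0.0592/n) log Q: log Q = (E° − E)·n/0.0592 = (+0.62 − (+0.650))·6/0.0592 = -3.0405.
So 3·log[Pb²⁺] = 2·log(0.0051) − log Q = -4.5849 − (-3.0405) = -1.5444; log[Pb²⁺] = -1.5444 / 3 = -0.5148; [Pb²⁺] = 10^(-0.5148) ≈ 0.31 M.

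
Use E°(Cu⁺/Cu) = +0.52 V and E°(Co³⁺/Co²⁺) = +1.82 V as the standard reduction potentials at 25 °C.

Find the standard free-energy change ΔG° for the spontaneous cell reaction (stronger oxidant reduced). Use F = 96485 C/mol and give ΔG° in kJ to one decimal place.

-125.4 kJ

Co³⁺/Co²⁺ (E° = +1.82 V) is the cathode; Cu⁺/Cu (E° = +0.52 V) is the anode, so E°cell = +1.30 V.
Balancing electrons gives n = 1 (lcm of 1 and 1).
ΔG° = −nFE° = −(1)(96485)(+1.30) = -125,430 J = -125.4 kJ.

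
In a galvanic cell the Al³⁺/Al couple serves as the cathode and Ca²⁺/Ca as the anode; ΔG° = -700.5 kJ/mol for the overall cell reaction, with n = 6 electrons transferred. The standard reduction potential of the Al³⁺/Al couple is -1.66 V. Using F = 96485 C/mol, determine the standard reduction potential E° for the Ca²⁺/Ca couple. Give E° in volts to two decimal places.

-2.87 V

E°cell = −ΔG°/(nF) = −(-700.5×10³)/((6)(96485)) = +1.210 V.
Since Al³⁺/Al is the cathode and Ca²⁺/Ca the anode, E°cell = E°(Al³⁺/Al) − E°(Ca²⁺/Ca).
So E°(Ca²⁺/Ca) = E°(Al³⁺/Al) − E°cell = (-1.66) − (+1.210) = -2.87 V.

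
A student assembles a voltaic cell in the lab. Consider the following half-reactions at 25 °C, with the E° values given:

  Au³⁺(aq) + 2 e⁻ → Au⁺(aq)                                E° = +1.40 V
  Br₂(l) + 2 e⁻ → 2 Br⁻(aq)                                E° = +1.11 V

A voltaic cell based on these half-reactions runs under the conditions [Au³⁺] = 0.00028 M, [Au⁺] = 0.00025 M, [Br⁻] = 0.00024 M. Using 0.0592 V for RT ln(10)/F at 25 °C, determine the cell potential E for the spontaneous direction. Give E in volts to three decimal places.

+0.077 V

Au³⁺/Au⁺ is the cathode (higher E°), Br₂/Br⁻ the anode: E°cell = +1.40 − (+1.11) = +0.29 V, n = 2.
Overall: Au³⁺(aq) + 2 Br⁻(aq) → Au⁺(aq) + Br₂(l)
Q = [Au⁺] / ([Au³⁺]·[Br⁻]^2); log Q = 7.190.
E = E° − (0.0592/n) log Q = +0.29 − (0.0592/2)(7.190) = +0.077 V.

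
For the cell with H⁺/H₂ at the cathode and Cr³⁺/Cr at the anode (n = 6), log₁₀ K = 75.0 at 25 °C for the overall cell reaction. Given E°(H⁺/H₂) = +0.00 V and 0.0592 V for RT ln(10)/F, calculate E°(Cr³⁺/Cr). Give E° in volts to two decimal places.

-0.74 V

E°cell = (0.0592/n)·log K = (0.0592/6)(75.0) = +0.740 V.
Since H⁺/H₂ is the cathode and Cr³⁺/Cr the anode, E°cell = E°(H⁺/H₂) − E°(Cr³⁺/Cr).
So E°(Cr³⁺/Cr) = E°(H⁺/H₂) − E°cell = (+0.00) − (+0.740) = -0.74 V.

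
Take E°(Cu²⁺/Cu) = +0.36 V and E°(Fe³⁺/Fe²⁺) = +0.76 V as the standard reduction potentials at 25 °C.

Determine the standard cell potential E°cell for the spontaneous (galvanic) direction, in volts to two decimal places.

+0.40 V

The Fe³⁺/Fe²⁺ couple has the higher reduction potential, so it is the cathode; Cu²⁺/Cu is oxidised at the anode.
E°cell = E°(cathode) − E°(anode) = (+0.76) − (+0.36) = +0.40 V.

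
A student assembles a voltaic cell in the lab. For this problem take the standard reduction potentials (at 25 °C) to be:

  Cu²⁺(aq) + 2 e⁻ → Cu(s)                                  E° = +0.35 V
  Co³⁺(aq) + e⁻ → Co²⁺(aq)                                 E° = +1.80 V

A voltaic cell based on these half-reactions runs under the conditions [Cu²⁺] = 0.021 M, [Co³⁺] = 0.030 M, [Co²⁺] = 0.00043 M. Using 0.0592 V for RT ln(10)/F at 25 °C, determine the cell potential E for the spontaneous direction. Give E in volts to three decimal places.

Co³⁺/Co²⁺ is the cathode (higher E°), Cu²⁺/Cu the anode: E°cell = +1.80 − (+0.35) = +1.45 V, n = 2.
Overall: 2 Co³⁺(aq) + Cu(s) → 2 Co²⁺(aq) + Cu²⁺(aq)
Q = [Co²⁺]^2·[Cu²⁺] / ([Co³⁺]^2); log Q = -5.365.
E = E° − (0.0592/n) log Q = +1.45 − (0.0592/2)(-5.365) = +1.609 V.

+1.609 V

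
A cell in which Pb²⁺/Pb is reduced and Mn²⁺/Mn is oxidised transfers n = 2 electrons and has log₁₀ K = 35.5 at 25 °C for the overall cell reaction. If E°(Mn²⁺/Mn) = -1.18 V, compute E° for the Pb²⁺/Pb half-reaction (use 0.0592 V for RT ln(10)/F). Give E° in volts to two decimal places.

E°cell = (0.0592/n)·log K = (0.0592/2)(35.5) = +1.051 V.
Since Pb²⁺/Pb is the cathode and Mn²⁺/Mn the anode, E°cell = E°(Pb²⁺/Pb) − E°(Mn²⁺/Mn).
So E°(Pb²⁺/Pb) = E°cell + E°(Mn²⁺/Mn) = +1.051 + (-1.18) = -0.13 V.

-0.13 V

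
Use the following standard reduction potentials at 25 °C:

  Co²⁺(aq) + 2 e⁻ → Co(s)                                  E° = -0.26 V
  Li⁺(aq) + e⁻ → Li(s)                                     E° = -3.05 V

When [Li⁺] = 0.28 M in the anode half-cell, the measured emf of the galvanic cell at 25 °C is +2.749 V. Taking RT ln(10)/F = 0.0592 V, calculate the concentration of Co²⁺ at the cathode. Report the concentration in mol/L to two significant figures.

Co²⁺/Co is the cathode, Li⁺/Li the anode: E°cell = +2.79 V, n = 2.
Overall reaction: Co²⁺(aq) + 2 Li(s) → Co(s) + 2 Li⁺(aq); Q = [Li⁺]^2/[Co²⁺]^1.
From E = E° − (0.0592/n) log Q: log Q = (E° − E)·n/0.0592 = (+2.79 − (+2.749))·2/0.0592 = 1.3851.
So 1·log[Co²⁺] = 2·log(0.28) − log Q = -1.1057 − (1.3851) = -2.4908; [Co²⁺] = 10^(-2.4908) ≈ 0.0032 M.

0.0032 M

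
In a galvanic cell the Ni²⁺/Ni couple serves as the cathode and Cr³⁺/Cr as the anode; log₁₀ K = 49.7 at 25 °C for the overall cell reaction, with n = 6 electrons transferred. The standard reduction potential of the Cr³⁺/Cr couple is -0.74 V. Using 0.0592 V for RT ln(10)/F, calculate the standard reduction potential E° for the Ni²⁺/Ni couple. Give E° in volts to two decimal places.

E°cell = (0.0592/n)·log K = (0.0592/6)(49.7) = +0.490 V.
Since Ni²⁺/Ni is the cathode and Cr³⁺/Cr the anode, E°cell = E°(Ni²⁺/Ni) − E°(Cr³⁺/Cr).
So E°(Ni²⁺/Ni) = E°cell + E°(Cr³⁺/Cr) = +0.490 + (-0.74) = -0.25 V.

-0.25 V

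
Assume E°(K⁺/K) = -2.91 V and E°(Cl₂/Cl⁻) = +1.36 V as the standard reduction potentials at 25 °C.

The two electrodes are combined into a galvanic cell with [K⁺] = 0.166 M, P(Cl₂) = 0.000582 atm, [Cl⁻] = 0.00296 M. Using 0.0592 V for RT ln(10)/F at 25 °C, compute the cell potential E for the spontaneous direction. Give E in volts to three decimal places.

Cl₂/Cl⁻ is the cathode (higher E°), K⁺/K the anode: E°cell = +1.36 − (-2.91) = +4.27 V, n = 2.
Overall: Cl₂(g) + 2 K(s) → 2 Cl⁻(aq) + 2 K⁺(aq)
Q = [Cl⁻]^2·[K⁺]^2 / (P(Cl₂)); log Q = -3.382.
E = E° − (0.0592/n) log Q = +4.27 − (0.0592/2)(-3.382) = +4.370 V.

+4.370 V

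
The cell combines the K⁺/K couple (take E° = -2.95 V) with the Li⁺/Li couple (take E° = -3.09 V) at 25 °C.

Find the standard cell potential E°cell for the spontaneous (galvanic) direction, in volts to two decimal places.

+0.14 V

The K⁺/K couple has the higher reduction potential, so it is the cathode; Li⁺/Li is oxidised at the anode.
E°cell = E°(cathode) − E°(anode) = (-2.95) − (-3.09) = +0.14 V.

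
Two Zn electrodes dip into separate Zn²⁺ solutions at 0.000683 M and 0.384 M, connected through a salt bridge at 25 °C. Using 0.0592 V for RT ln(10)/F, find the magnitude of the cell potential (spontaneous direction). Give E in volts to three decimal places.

For a concentration cell E°cell = 0. The 0.384 M side is the cathode (reduction is favoured where [Zn²⁺] is higher).
With n = 2, E = −(0.0592/2) log([Zn²⁺]ₐₙ/[Zn²⁺]꜀ₐₜ) = −(0.0592/2) log(0.000683/0.384) = −(0.0592/2)(-2.750) = +0.081 V.

+0.081 V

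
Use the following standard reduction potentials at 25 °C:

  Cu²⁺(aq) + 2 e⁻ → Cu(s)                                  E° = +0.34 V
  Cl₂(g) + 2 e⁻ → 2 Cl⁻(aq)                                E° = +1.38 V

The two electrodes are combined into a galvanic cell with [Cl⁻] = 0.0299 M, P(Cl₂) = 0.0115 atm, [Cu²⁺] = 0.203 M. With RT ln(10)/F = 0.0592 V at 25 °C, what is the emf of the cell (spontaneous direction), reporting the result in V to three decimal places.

Cl₂/Cl⁻ is the cathode (higher E°), Cu²⁺/Cu the anode: E°cell = +1.38 − (+0.34) = +1.04 V, n = 2.
Overall: Cl₂(g) + Cu(s) → 2 Cl⁻(aq) + Cu²⁺(aq)
Q = [Cl⁻]^2·[Cu²⁺] / (P(Cl₂)); log Q = -1.802.
E = E° − (0.0592/n) log Q = +1.04 − (0.0592/2)(-1.802) = +1.093 V.

+1.093 V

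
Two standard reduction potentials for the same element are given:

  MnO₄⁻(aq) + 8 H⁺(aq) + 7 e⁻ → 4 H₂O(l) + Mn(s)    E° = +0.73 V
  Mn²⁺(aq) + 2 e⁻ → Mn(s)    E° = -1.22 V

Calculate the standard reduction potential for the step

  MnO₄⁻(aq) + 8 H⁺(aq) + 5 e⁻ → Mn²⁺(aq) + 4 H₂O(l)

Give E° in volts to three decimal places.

Sequential free energies add, so n₃E°₃ = n₁E°₁ + n₂E°₂.
With n₃ = 7, and the known step contributing 2×(-1.22) V, the unknown satisfies 5·E° = 7×(+0.73) − 2×(-1.22) = +7.550.
E° = +7.550 / 5 = +1.510 V.

+1.510 V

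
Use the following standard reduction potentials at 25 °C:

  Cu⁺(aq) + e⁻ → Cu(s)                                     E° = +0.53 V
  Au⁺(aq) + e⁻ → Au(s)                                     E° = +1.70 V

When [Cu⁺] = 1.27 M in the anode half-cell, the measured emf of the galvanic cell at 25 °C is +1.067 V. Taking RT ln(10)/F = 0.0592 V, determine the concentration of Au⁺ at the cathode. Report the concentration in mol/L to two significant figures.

0.023 M

Au⁺/Au is the cathode, Cu⁺/Cu the anode: E°cell = +1.17 V, n = 1.
Overall reaction: Au⁺(aq) + Cu(s) → Au(s) + Cu⁺(aq); Q = [Cu⁺]^1/[Au⁺]^1.
From E = E° − (0.0592/n) log Q: log Q = (E° − E)·n/0.0592 = (+1.17 − (+1.067))·1/0.0592 = 1.7399.
So 1·log[Au⁺] = 1·log(1.27) − log Q = 0.1038 − (1.7399) = -1.6361; [Au⁺] = 10^(-1.6361) ≈ 0.023 M.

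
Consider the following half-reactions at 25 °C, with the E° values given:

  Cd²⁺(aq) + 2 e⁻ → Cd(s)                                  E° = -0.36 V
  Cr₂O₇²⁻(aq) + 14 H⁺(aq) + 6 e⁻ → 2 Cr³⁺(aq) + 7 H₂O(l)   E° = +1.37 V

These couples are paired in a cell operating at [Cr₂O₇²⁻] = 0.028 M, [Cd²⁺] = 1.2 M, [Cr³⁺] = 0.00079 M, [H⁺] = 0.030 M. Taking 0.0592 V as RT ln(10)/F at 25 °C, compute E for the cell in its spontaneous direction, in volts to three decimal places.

Cr₂O₇²⁻/Cr³⁺ is the cathode (higher E°), Cd²⁺/Cd the anode: E°cell = +1.37 − (-0.36) = +1.73 V, n = 6.
Overall: Cr₂O₇²⁻(aq) + 14 H⁺(aq) + 3 Cd(s) → 2 Cr³⁺(aq) + 7 H₂O(l) + 3 Cd²⁺(aq)
Q = [Cr³⁺]^2·[Cd²⁺]^3 / ([Cr₂O₇²⁻]·[H⁺]^14); log Q = 16.906.
E = E° − (0.0592/n) log Q = +1.73 − (0.0592/6)(16.906) = +1.563 V.

+1.563 V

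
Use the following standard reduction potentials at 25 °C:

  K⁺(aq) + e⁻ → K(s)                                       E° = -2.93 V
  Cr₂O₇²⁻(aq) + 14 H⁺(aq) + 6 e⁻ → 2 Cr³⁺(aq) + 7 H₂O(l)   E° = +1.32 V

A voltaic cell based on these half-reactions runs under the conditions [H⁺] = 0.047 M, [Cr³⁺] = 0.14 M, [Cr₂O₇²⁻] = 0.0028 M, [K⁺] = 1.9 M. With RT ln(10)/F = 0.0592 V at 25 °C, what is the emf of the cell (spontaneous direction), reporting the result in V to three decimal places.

+4.042 V

Cr₂O₇²⁻/Cr³⁺ is the cathode (higher E°), K⁺/K the anode: E°cell = +1.32 − (-2.93) = +4.25 V, n = 6.
Overall: Cr₂O₇²⁻(aq) + 14 H⁺(aq) + 6 K(s) → 2 Cr³⁺(aq) + 7 H₂O(l) + 6 K⁺(aq)
Q = [Cr³⁺]^2·[K⁺]^6 / ([Cr₂O₇²⁻]·[H⁺]^14); log Q = 21.108.
E = E° − (0.0592/n) log Q = +4.25 − (0.0592/6)(21.108) = +4.042 V.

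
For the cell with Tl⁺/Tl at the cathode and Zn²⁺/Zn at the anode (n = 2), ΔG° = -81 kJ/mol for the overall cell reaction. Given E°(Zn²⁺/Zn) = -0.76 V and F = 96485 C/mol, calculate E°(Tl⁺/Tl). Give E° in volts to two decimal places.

-0.34 V

E°cell = −ΔG°/(nF) = −(-81×10³)/((2)(96485)) = +0.420 V.
Since Tl⁺/Tl is the cathode and Zn²⁺/Zn the anode, E°cell = E°(Tl⁺/Tl) − E°(Zn²⁺/Zn).
So E°(Tl⁺/Tl) = E°cell + E°(Zn²⁺/Zn) = +0.420 + (-0.76) = -0.34 V.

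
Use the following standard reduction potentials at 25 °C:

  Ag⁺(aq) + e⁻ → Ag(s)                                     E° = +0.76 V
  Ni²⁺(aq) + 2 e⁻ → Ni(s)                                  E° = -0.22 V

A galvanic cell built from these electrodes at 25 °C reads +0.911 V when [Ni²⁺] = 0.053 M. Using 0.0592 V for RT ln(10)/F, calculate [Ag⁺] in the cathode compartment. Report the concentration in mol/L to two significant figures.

Ag⁺/Ag is the cathode, Ni²⁺/Ni the anode: E°cell = +0.98 V, n = 2.
Overall reaction: 2 Ag⁺(aq) + Ni(s) → 2 Ag(s) + Ni²⁺(aq); Q = [Ni²⁺]^1/[Ag⁺]^2.
From E = E° − (0.0592/n) log Q: log Q = (E° − E)·n/0.0592 = (+0.98 − (+0.911))·2/0.0592 = 2.3311.
So 2·log[Ag⁺] = 1·log(0.053) − log Q = -1.2757 − (2.3311) = -3.6068; log[Ag⁺] = -3.6068 / 2 = -1.8034; [Ag⁺] = 10^(-1.8034) ≈ 0.016 M.

0.016 M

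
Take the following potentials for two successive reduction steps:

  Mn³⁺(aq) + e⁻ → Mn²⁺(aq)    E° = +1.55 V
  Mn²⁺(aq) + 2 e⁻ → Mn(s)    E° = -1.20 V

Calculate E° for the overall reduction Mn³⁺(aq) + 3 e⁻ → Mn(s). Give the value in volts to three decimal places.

-0.283 V

Since ΔG° = −nFE° is additive over sequential reductions, n₃E°₃ = n₁E°₁ + n₂E°₂.
E°₃ = (1×+1.55 + 2×-1.20) / 3 = (-0.850) / 3 = -0.283 V.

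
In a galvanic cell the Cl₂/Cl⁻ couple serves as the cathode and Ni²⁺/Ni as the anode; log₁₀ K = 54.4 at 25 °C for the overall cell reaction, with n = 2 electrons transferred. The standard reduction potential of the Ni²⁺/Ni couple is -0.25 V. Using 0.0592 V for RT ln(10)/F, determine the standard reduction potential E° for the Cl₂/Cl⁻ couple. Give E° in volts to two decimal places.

+1.36 V

E°cell = (0.0592/n)·log K = (0.0592/2)(54.4) = +1.610 V.
Since Cl₂/Cl⁻ is the cathode and Ni²⁺/Ni the anode, E°cell = E°(Cl₂/Cl⁻) − E°(Ni²⁺/Ni).
So E°(Cl₂/Cl⁻) = E°cell + E°(Ni²⁺/Ni) = +1.610 + (-0.25) = +1.36 V.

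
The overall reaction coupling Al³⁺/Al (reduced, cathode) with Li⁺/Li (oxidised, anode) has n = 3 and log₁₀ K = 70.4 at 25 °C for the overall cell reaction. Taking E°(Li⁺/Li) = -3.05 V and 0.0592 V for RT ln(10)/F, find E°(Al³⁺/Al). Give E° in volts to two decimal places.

E°cell = (0.0592/n)·log K = (0.0592/3)(70.4) = +1.389 V.
Since Al³⁺/Al is the cathode and Li⁺/Li the anode, E°cell = E°(Al³⁺/Al) − E°(Li⁺/Li).
So E°(Al³⁺/Al) = E°cell + E°(Li⁺/Li) = +1.389 + (-3.05) = -1.66 V.

-1.66 V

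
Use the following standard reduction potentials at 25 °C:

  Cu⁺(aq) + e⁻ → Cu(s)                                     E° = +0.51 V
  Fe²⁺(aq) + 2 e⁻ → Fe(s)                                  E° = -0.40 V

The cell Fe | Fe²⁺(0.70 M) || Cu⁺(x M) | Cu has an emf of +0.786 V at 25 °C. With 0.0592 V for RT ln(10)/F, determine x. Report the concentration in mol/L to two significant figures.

0.0067 M

Cu⁺/Cu is the cathode, Fe²⁺/Fe the anode: E°cell = +0.91 V, n = 2.
Overall reaction: 2 Cu⁺(aq) + Fe(s) → 2 Cu(s) + Fe²⁺(aq); Q = [Fe²⁺]^1/[Cu⁺]^2.
From E = E° − (0.0592/n) log Q: log Q = (E° − E)·n/0.0592 = (+0.91 − (+0.786))·2/0.0592 = 4.1892.
So 2·log[Cu⁺] = 1·log(0.7) − log Q = -0.1549 − (4.1892) = -4.3441; log[Cu⁺] = -4.3441 / 2 = -2.1721; [Cu⁺] = 10^(-2.1721) ≈ 0.0067 M.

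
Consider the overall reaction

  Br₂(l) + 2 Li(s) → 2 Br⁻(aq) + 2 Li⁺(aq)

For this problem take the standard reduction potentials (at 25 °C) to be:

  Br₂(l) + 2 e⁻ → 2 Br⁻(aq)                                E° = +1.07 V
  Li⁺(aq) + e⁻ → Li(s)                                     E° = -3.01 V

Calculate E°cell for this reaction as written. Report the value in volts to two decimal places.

+4.08 V

The Br₂/Br⁻ couple has the higher reduction potential, so it is the cathode; Li⁺/Li is oxidised at the anode.
E°cell = E°(cathode) − E°(anode) = (+1.07) − (-3.01) = +4.08 V.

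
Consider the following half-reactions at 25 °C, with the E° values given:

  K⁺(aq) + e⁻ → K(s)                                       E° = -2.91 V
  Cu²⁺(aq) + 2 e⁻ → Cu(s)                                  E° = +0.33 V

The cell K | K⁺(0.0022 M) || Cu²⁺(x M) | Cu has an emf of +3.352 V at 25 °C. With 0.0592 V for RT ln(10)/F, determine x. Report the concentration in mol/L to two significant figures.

Cu²⁺/Cu is the cathode, K⁺/K the anode: E°cell = +3.24 V, n = 2.
Overall reaction: Cu²⁺(aq) + 2 K(s) → Cu(s) + 2 K⁺(aq); Q = [K⁺]^2/[Cu²⁺]^1.
From E = E° − (0.0592/n) log Q: log Q = (E° − E)·n/0.0592 = (+3.24 − (+3.352))·2/0.0592 = -3.7838.
So 1·log[Cu²⁺] = 2·log(0.0022) − log Q = -5.3152 − (-3.7838) = -1.5314; [Cu²⁺] = 10^(-1.5314) ≈ 0.029 M.

0.029 M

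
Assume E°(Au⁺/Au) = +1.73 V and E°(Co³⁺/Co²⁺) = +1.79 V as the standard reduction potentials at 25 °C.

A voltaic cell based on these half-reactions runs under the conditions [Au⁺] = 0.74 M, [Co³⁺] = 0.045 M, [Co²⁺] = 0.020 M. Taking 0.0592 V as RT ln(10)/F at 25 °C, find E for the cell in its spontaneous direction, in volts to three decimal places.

+0.089 V

Co³⁺/Co²⁺ is the cathode (higher E°), Au⁺/Au the anode: E°cell = +1.79 − (+1.73) = +0.06 V, n = 1.
Overall: Co³⁺(aq) + Au(s) → Co²⁺(aq) + Au⁺(aq)
Q = [Co²⁺]·[Au⁺] / ([Co³⁺]); log Q = -0.483.
E = E° − (0.0592/n) log Q = +0.06 − (0.0592/1)(-0.483) = +0.089 V.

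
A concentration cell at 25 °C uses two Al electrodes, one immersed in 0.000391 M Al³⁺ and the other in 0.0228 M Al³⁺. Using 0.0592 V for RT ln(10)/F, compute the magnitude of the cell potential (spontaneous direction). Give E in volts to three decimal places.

+0.035 V

For a concentration cell E°cell = 0. The 0.0228 M side is the cathode (reduction is favoured where [Al³⁺] is higher).
With n = 3, E = −(0.0592/3) log([Al³⁺]ₐₙ/[Al³⁺]꜀ₐₜ) = −(0.0592/3) log(0.000391/0.0228) = −(0.0592/3)(-1.766) = +0.035 V.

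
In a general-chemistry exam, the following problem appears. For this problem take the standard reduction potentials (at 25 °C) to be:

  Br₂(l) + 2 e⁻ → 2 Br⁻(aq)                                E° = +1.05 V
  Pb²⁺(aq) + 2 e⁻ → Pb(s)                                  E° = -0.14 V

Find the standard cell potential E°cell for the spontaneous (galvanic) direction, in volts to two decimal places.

+1.19 V

The Br₂/Br⁻ couple has the higher reduction potential, so it is the cathode; Pb²⁺/Pb is oxidised at the anode.
E°cell = E°(cathode) − E°(anode) = (+1.05) − (-0.14) = +1.19 V.
Since E°cell > 0, the reaction is spontaneous under standard conditions.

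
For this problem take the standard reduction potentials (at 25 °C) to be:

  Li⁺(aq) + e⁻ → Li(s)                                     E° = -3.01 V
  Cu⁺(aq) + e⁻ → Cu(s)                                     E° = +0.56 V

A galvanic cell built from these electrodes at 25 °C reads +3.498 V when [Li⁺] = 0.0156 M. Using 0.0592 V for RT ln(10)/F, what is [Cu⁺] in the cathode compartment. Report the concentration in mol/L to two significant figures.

Cu⁺/Cu is the cathode, Li⁺/Li the anode: E°cell = +3.57 V, n = 1.
Overall reaction: Cu⁺(aq) + Li(s) → Cu(s) + Li⁺(aq); Q = [Li⁺]^1/[Cu⁺]^1.
From E = E° − (0.0592/n) log Q: log Q = (E° − E)·n/0.0592 = (+3.57 − (+3.498))·1/0.0592 = 1.2162.
So 1·log[Cu⁺] = 1·log(0.0156) − log Q = -1.8069 − (1.2162) = -3.0231; [Cu⁺] = 10^(-3.0231) ≈ 0.00095 M.

0.00095 M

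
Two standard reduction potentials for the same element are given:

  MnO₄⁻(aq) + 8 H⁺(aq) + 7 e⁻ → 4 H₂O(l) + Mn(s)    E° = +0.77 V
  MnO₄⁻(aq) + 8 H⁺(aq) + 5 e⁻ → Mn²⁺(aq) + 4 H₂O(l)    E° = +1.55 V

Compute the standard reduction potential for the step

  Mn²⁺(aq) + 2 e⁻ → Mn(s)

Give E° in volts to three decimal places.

-1.180 V

Sequential free energies add, so n₃E°₃ = n₁E°₁ + n₂E°₂.
With n₃ = 7, and the known step contributing 5×(+1.55) V, the unknown satisfies 2·E° = 7×(+0.77) − 5×(+1.55) = -2.360.
E° = -2.360 / 2 = -1.180 V.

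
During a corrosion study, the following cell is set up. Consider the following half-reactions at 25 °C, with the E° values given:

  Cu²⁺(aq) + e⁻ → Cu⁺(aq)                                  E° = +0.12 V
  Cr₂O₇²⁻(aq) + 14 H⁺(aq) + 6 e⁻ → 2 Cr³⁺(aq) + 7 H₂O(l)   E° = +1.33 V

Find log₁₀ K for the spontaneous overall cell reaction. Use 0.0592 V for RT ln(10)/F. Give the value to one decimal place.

122.6

Cathode: Cr₂O₇²⁻/Cr³⁺; anode: Cu²⁺/Cu⁺. E°cell = +1.21 V, n = 6.
log K = nE°cell / 0.0592 = (6)(+1.21) / 0.0592 = 122.6.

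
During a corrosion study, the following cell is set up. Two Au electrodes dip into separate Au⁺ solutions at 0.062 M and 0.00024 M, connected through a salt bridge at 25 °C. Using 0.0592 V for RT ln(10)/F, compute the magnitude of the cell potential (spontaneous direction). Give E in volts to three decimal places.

For a concentration cell E°cell = 0. The 0.062 M side is the cathode (reduction is favoured where [Au⁺] is higher).
With n = 1, E = −(0.0592/1) log([Au⁺]ₐₙ/[Au⁺]꜀ₐₜ) = −(0.0592/1) log(0.00024/0.062) = −(0.0592/1)(-2.412) = +0.143 V.

+0.143 V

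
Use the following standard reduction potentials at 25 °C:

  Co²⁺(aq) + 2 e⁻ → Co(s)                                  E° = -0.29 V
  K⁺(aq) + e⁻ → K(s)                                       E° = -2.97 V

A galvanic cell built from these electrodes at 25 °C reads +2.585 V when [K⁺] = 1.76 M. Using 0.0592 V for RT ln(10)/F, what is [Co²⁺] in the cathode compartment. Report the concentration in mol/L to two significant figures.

Co²⁺/Co is the cathode, K⁺/K the anode: E°cell = +2.68 V, n = 2.
Overall reaction: Co²⁺(aq) + 2 K(s) → Co(s) + 2 K⁺(aq); Q = [K⁺]^2/[Co²⁺]^1.
From E = E° − (0.0592/n) log Q: log Q = (E° − E)·n/0.0592 = (+2.68 − (+2.585))·2/0.0592 = 3.2095.
So 1·log[Co²⁺] = 2·log(1.76) − log Q = 0.4910 − (3.2095) = -2.7185; [Co²⁺] = 10^(-2.7185) ≈ 0.0019 M.

0.0019 M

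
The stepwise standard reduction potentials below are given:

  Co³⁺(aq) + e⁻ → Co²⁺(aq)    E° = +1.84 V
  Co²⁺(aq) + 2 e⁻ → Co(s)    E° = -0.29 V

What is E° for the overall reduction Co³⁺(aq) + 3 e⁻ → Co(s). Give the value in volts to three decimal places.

+0.420 V

Since ΔG° = −nFE° is additive over sequential reductions, n₃E°₃ = n₁E°₁ + n₂E°₂.
E°₃ = (1×+1.84 + 2×-0.29) / 3 = (+1.260) / 3 = +0.420 V.
E° values themselves are not directly additive — weighting by electron count is essential.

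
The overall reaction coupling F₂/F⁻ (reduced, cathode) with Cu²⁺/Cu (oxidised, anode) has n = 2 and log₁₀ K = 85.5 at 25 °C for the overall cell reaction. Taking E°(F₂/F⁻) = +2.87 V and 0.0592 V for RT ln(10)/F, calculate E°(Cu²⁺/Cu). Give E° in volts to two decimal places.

+0.34 V

E°cell = (0.0592/n)·log K = (0.0592/2)(85.5) = +2.531 V.
Since F₂/F⁻ is the cathode and Cu²⁺/Cu the anode, E°cell = E°(F₂/F⁻) − E°(Cu²⁺/Cu).
So E°(Cu²⁺/Cu) = E°(F₂/F⁻) − E°cell = (+2.87) − (+2.531) = +0.34 V.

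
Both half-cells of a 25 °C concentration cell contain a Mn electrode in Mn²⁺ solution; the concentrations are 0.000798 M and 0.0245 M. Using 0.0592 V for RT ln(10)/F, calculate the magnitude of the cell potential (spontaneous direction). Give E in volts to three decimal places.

For a concentration cell E°cell = 0. The 0.0245 M side is the cathode (reduction is favoured where [Mn²⁺] is higher).
With n = 2, E = −(0.0592/2) log([Mn²⁺]ₐₙ/[Mn²⁺]꜀ₐₜ) = −(0.0592/2) log(0.000798/0.0245) = −(0.0592/2)(-1.487) = +0.044 V.

+0.044 V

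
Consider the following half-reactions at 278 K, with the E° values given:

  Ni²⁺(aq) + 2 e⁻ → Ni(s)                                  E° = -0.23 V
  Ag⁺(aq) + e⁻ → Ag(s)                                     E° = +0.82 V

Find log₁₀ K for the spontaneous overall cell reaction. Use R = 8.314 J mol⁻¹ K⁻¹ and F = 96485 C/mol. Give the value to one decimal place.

38.1

Cathode: Ag⁺/Ag; anode: Ni²⁺/Ni. E°cell = (+0.82) − (-0.23) = +1.05 V, with n = 2.
ΔG° = −nFE° = −RT ln K, so ln K = nFE°/(RT) = (2)(96485)(+1.05) / ((8.314)(278)) = 87.665.
log₁₀ K = 87.665 / ln 10 = 38.1.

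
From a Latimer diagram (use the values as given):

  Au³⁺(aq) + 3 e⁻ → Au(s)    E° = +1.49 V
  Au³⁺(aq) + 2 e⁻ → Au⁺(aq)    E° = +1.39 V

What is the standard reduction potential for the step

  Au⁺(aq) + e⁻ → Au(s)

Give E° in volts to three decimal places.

+1.690 V

Sequential free energies add, so n₃E°₃ = n₁E°₁ + n₂E°₂.
With n₃ = 3, and the known step contributing 2×(+1.39) V, the unknown satisfies 1·E° = 3×(+1.49) − 2×(+1.39) = +1.690.
E° = +1.690 / 1 = +1.690 V.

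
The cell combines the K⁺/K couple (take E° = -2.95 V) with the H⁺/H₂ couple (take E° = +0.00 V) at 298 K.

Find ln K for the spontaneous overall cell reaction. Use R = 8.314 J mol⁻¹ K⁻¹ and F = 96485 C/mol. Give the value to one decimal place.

229.8

Cathode: H⁺/H₂; anode: K⁺/K. E°cell = (+0.00) − (-2.95) = +2.95 V, with n = 2.
ΔG° = −nFE° = −RT ln K, so ln K = nFE°/(RT) = (2)(96485)(+2.95) / ((8.314)(298)) = 229.766.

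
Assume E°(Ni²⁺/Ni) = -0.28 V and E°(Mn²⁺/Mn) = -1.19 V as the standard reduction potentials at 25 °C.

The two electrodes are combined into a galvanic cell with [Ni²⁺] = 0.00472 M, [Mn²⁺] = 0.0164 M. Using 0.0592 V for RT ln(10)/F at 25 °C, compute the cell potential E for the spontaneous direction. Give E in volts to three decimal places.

+0.894 V

Ni²⁺/Ni is the cathode (higher E°), Mn²⁺/Mn the anode: E°cell = -0.28 − (-1.19) = +0.91 V, n = 2.
Overall: Ni²⁺(aq) + Mn(s) → Ni(s) + Mn²⁺(aq)
Q = [Mn²⁺] / ([Ni²⁺]); log Q = 0.541.
E = E° − (0.0592/n) log Q = +0.91 − (0.0592/2)(0.541) = +0.894 V.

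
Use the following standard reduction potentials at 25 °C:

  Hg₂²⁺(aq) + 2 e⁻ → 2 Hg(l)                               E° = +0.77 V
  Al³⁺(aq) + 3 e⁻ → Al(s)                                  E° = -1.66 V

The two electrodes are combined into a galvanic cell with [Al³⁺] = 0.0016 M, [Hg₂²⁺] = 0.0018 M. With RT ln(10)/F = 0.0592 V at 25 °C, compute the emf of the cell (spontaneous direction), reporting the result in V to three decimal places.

+2.404 V

Hg₂²⁺/Hg is the cathode (higher E°), Al³⁺/Al the anode: E°cell = +0.77 − (-1.66) = +2.43 V, n = 6.
Overall: 3 Hg₂²⁺(aq) + 2 Al(s) → 6 Hg(l) + 2 Al³⁺(aq)
Q = [Al³⁺]^2 / ([Hg₂²⁺]^3); log Q = 2.642.
E = E° − (0.0592/n) log Q = +2.43 − (0.0592/6)(2.642) = +2.404 V.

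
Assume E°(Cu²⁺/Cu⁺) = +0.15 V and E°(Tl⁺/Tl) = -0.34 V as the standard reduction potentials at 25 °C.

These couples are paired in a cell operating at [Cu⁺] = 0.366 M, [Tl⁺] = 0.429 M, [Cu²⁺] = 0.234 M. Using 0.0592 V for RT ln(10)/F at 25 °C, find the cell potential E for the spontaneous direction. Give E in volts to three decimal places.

+0.500 V

Cu²⁺/Cu⁺ is the cathode (higher E°), Tl⁺/Tl the anode: E°cell = +0.15 − (-0.34) = +0.49 V, n = 1.
Overall: Cu²⁺(aq) + Tl(s) → Cu⁺(aq) + Tl⁺(aq)
Q = [Cu⁺]·[Tl⁺] / ([Cu²⁺]); log Q = -0.173.
E = E° − (0.0592/n) log Q = +0.49 − (0.0592/1)(-0.173) = +0.500 V.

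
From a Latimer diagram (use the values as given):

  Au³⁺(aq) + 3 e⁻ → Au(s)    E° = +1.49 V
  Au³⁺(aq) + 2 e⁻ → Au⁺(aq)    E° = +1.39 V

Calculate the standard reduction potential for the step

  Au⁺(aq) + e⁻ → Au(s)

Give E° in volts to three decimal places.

Sequential free energies add, so n₃E°₃ = n₁E°₁ + n₂E°₂.
With n₃ = 3, and the known step contributing 2×(+1.39) V, the unknown satisfies 1·E° = 3×(+1.49) − 2×(+1.39) = +1.690.
E° = +1.690 / 1 = +1.690 V.

+1.690 V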